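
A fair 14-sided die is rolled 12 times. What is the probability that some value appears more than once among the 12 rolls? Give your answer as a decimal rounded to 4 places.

0.9992

P(all 12 different) = 14/14 · 13/14 · ··· · 3/14 ≈ 0.0008.
P(at least two equal) = 1 − 0.0008 = 0.9992.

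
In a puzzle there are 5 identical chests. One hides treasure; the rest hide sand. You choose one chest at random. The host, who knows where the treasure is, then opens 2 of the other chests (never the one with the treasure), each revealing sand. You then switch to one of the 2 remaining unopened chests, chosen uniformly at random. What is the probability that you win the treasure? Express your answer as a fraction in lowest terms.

2/5

Your original chest holds the treasure with probability 1/5, so the other 4 collectively hold it with probability 4/5.
The host can always find 2 empty chests to open, so the reveals don't change that 4/5; it is now spread over the 2 remaining unopened chests.
P(win by switching) = (4/5) · (1/2) = 2/5.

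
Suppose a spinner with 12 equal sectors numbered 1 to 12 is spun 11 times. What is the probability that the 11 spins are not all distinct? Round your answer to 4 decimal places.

0.9994

P(all 11 different) = 12/12 · 11/12 · ··· · 2/12 ≈ 0.0006.
P(at least two equal) = 1 − 0.0006 = 0.9994.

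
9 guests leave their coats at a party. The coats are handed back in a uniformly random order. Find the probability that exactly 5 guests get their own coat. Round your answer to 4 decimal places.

0.0031

Choose which 5 of the 9 are fixed: C(9,5) = 126 ways.
The remaining 4 must have no fixed point: D(4) = 9.
P = 126·9/362880 = 1/320 ≈ 0.0031.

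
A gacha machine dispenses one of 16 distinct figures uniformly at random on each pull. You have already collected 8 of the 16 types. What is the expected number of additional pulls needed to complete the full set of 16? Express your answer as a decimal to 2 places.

43.49

Starting from 8 distinct types, each trial gives a new one with probability (16−i)/16 when i types are held, so the wait for the next new type is 16/(16−i).
E = 16/8 + 16/7 + 16/6 + 16/5 + 16/4 + 16/3 + 16/2 + 16/1 = 1522/35 ≈ 43.49.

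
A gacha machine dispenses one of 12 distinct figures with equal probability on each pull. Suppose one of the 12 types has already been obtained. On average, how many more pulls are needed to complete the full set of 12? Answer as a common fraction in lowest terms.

Starting from 1 distinct type, each trial gives a new one with probability (12−i)/12 when i types are held, so the wait for the next new type is 12/(12−i).
E = 12/11 + 12/10 + 12/9 + 12/8 + 12/7 + 12/6 + 12/5 + 12/4 + 12/3 + 12/2 + 12/1 = 83711/2310.

83711/2310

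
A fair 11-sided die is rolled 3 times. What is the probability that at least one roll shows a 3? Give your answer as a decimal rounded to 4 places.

0.2487

P(no roll shows a 3) = (10/11)^3 ≈ 0.7513.
P(at least one) = 1 − 0.7513 = 0.2487.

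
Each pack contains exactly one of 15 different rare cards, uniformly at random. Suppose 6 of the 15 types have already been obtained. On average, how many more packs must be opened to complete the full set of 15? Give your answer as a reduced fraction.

7129/168

Starting from 6 distinct types, each trial gives a new one with probability (15−i)/15 when i types are held, so the wait for the next new type is 15/(15−i).
E = 15/9 + 15/8 + 15/7 + 15/6 + 15/5 + 15/4 + 15/3 + 15/2 + 15/1 = 7129/168.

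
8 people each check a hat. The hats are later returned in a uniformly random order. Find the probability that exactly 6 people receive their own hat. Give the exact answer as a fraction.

1/1440

Choose which 6 of the 8 are fixed: C(8,6) = 28 ways.
The remaining 2 must have no fixed point: D(2) = 1.
P = 28·1/40320 = 1/1440.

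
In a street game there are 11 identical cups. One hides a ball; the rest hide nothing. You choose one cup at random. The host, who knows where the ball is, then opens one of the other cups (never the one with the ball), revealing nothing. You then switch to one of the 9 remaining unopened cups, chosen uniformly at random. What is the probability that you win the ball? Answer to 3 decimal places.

Your original cup holds the ball with probability 1/11, so the other 10 collectively hold it with probability 10/11.
The host can always find an empty cup to open, so this doesn't change that 10/11; it is now spread over the 9 remaining unopened cups.
P(win by switching) = (10/11) · (1/9) = 10/99 ≈ 0.101.

0.101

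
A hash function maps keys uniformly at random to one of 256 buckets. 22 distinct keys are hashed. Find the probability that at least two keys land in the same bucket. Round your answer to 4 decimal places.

0.6049

It's easier to compute the probability that all 22 are distinct.
P(all distinct) = 256/256 · 255/256 · ··· · 235/256 ≈ 0.3951.
So the probability of at least one match is 1 − 0.3951 = 0.6049.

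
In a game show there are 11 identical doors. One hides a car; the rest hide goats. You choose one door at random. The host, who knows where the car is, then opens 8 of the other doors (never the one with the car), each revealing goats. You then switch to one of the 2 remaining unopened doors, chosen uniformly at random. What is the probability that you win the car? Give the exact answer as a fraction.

5/11

Your original door holds the car with probability 1/11, so the other 10 collectively hold it with probability 10/11.
The host can always find 8 empty doors to open, so the reveals don't change that 10/11; it is now spread over the 2 remaining unopened doors.
P(win by switching) = (10/11) · (1/2) = 5/11.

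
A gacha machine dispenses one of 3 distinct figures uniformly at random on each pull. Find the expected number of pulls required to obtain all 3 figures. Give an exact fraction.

After i distinct types are collected, each trial gives a new one with probability (3−i)/3, so the expected wait for the next new type is 3/(3−i).
E = 3/3 + 3/2 + 3/1 = 11/2.

11/2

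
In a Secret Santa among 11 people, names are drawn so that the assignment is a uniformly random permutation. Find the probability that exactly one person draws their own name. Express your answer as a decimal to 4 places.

Choose which one is fixed: C(11,1) = 11 ways.
The remaining 10 must have no fixed point: D(10) = 1334961.
P = 11·1334961/39916800 = 16481/44800 ≈ 0.3679.

0.3679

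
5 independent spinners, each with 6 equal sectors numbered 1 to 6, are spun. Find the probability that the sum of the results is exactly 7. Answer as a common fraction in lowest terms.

5/2592

There are 6^5 = 7776 equally likely outcomes.
The number of ordered 5-tuples from {1,…,6} summing to 7 is 15.
P(sum = 7) = 15/7776 = 5/2592.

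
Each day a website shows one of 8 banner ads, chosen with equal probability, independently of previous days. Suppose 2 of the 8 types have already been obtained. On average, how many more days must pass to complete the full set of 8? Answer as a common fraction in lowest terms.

Starting from 2 distinct types, each trial gives a new one with probability (8−i)/8 when i types are held, so the wait for the next new type is 8/(8−i).
E = 8/6 + 8/5 + 8/4 + 8/3 + 8/2 + 8/1 = 98/5.

98/5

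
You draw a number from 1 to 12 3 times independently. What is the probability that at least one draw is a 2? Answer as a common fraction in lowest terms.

397/1728

P(no draw is a 2) = (11/12)^3 = 1331/1728.
P(at least one) = 1 − 1331/1728 = 397/1728.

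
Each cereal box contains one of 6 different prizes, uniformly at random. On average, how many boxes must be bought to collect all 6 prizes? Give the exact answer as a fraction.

After i distinct types are collected, each trial gives a new one with probability (6−i)/6, so the expected wait for the next new type is 6/(6−i).
E = 6/6 + 6/5 + 6/4 + 6/3 + 6/2 + 6/1 = 147/10.

147/10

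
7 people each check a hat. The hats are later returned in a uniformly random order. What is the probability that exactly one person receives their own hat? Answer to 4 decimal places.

Choose which one is fixed: C(7,1) = 7 ways.
The remaining 6 must have no fixed point: D(6) = 265.
P = 7·265/5040 = 53/144 ≈ 0.3681.

0.3681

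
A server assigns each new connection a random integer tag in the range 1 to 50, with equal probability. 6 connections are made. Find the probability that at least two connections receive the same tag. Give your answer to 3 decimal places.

It's easier to compute the probability that all 6 are distinct.
P(all distinct) = 50/50 · 49/50 · ··· · 45/50 ≈ 0.732.
So the probability of at least one match is 1 − 0.732 = 0.268.

0.268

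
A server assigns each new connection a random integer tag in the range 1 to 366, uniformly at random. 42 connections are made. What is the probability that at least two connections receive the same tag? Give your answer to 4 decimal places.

0.9134

It's easier to compute the probability that all 42 are distinct.
P(all distinct) = 366/366 · 365/366 · ··· · 325/366 ≈ 0.0866.
So the probability of at least one match is 1 − 0.0866 = 0.9134.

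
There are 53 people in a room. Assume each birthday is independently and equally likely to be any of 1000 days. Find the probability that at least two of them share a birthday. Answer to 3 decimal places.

0.754

It's easier to compute the probability that all 53 are distinct.
P(all distinct) = 1000/1000 · 999/1000 · ··· · 948/1000 ≈ 0.246.
So the probability of at least one match is 1 − 0.246 = 0.754.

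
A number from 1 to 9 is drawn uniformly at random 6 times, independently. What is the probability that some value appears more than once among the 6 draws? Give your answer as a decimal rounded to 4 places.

0.8862

P(all 6 different) = 9/9 · 8/9 · ··· · 4/9 ≈ 0.1138.
P(at least two equal) = 1 − 0.1138 = 0.8862.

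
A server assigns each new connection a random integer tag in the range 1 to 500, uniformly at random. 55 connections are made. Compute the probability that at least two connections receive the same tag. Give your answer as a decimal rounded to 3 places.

0.954

It's easier to compute the probability that all 55 are distinct.
P(all distinct) = 500/500 · 499/500 · ··· · 446/500 ≈ 0.046.
So the probability of at least one match is 1 − 0.046 = 0.954.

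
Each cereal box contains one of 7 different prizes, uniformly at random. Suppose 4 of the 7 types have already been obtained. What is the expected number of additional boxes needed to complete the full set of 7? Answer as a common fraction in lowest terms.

Starting from 4 distinct types, each trial gives a new one with probability (7−i)/7 when i types are held, so the wait for the next new type is 7/(7−i).
E = 7/3 + 7/2 + 7/1 = 77/6.

77/6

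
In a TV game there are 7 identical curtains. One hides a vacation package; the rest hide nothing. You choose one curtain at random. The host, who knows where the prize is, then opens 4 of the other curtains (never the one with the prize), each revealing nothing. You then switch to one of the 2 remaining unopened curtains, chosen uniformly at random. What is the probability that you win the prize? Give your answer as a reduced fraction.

Your original curtain holds the prize with probability 1/7, so the other 6 collectively hold it with probability 6/7.
The host can always find 4 empty curtains to open, so the reveals don't change that 6/7; it is now spread over the 2 remaining unopened curtains.
P(win by switching) = (6/7) · (1/2) = 3/7.

3/7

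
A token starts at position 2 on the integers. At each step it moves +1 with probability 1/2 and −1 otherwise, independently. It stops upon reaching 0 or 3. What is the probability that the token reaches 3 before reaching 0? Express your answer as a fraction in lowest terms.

With a fair step, P(i) = ½P(i−1) + ½P(i+1) with P(0)=0, P(3)=1 has the linear solution P(i) = i/3.
P(2) = 2/3.

2/3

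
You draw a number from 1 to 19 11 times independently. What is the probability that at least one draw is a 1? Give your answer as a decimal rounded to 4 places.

P(no draw is a 1) = (18/19)^11 ≈ 0.5517.
P(at least one) = 1 − 0.5517 = 0.4483.

0.4483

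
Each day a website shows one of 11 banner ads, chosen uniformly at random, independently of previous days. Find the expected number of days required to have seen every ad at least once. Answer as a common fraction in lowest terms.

83711/2520

After i distinct types are collected, each trial gives a new one with probability (11−i)/11, so the expected wait for the next new type is 11/(11−i).
E = 11/11 + 11/10 + 11/9 + 11/8 + 11/7 + 11/6 + 11/5 + 11/4 + 11/3 + 11/2 + 11/1 = 83711/2520.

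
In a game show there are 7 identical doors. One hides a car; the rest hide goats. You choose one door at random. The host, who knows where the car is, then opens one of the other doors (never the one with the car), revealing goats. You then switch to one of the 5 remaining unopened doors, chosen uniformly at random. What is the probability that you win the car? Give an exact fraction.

Your original door holds the car with probability 1/7, so the other 6 collectively hold it with probability 6/7.
The host can always find an empty door to open, so this doesn't change that 6/7; it is now spread over the 5 remaining unopened doors.
P(win by switching) = (6/7) · (1/5) = 6/35.

6/35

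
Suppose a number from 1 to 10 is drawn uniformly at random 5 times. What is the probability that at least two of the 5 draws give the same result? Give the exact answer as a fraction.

P(all 5 different) = 10/10 · 9/10 · ··· · 6/10 = 189/625.
P(at least two equal) = 1 − 189/625 = 436/625.

436/625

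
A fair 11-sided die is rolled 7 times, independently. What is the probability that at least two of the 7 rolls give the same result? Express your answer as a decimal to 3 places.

0.915

P(all 7 different) = 11/11 · 10/11 · ··· · 5/11 ≈ 0.085.
P(at least two equal) = 1 − 0.085 = 0.915.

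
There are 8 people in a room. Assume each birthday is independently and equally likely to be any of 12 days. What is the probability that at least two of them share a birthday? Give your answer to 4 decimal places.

0.9536

It's easier to compute the probability that all 8 are distinct.
P(all distinct) = 12/12 · 11/12 · ··· · 5/12 ≈ 0.0464.
So the probability of at least one match is 1 − 0.0464 = 0.9536.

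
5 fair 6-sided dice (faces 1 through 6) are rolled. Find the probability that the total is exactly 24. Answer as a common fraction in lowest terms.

205/7776

There are 6^5 = 7776 equally likely outcomes.
The number of ordered 5-tuples from {1,…,6} summing to 24 is 205.
P(sum = 24) = 205/7776.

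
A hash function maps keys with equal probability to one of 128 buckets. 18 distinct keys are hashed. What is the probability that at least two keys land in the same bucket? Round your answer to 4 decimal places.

It's easier to compute the probability that all 18 are distinct.
P(all distinct) = 128/128 · 127/128 · ··· · 111/128 ≈ 0.2854.
So the probability of at least one match is 1 − 0.2854 = 0.7146.

0.7146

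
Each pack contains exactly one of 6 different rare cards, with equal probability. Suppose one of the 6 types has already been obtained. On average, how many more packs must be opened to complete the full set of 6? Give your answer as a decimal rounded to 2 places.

Starting from 1 distinct type, each trial gives a new one with probability (6−i)/6 when i types are held, so the wait for the next new type is 6/(6−i).
E = 6/5 + 6/4 + 6/3 + 6/2 + 6/1 = 137/10 ≈ 13.70.

13.70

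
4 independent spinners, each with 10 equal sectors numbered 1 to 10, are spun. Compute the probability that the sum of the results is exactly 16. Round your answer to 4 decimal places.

There are 10^4 = 10000 equally likely outcomes.
The number of ordered 4-tuples from {1,…,10} summing to 16 is 415.
P(sum = 16) = 415/10000 = 83/2000 ≈ 0.0415.

0.0415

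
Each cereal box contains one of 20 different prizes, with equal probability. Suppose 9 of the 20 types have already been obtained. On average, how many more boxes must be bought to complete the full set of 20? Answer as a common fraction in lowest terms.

Starting from 9 distinct types, each trial gives a new one with probability (20−i)/20 when i types are held, so the wait for the next new type is 20/(20−i).
E = 20/11 + 20/10 + 20/9 + 20/8 + 20/7 + 20/6 + 20/5 + 20/4 + 20/3 + 20/2 + 20/1 = 83711/1386.

83711/1386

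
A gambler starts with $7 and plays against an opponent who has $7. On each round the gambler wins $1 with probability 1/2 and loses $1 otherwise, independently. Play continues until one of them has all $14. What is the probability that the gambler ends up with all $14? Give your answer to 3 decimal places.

0.500

With a fair step, P(i) = ½P(i−1) + ½P(i+1) with P(0)=0, P(14)=1 has the linear solution P(i) = i/14.
P(7) = 7/14 = 1/2 ≈ 0.500.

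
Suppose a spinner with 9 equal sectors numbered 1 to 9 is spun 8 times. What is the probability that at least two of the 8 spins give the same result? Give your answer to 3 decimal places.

0.992

P(all 8 different) = 9/9 · 8/9 · ··· · 2/9 ≈ 0.008.
P(at least two equal) = 1 − 0.008 = 0.992.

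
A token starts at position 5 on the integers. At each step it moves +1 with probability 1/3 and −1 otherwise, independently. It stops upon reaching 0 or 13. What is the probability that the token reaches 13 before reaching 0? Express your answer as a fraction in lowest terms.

31/8191

Let r = q/p = (2/3)/(1/3) = 2. The recurrence P(i) = p·P(i+1) + q·P(i−1) with P(0)=0, P(13)=1 gives P(i) = (1 − r^i)/(1 − r^13).
P(5) = (1 − (2)^5) / (1 − (2)^13) = 31/8191.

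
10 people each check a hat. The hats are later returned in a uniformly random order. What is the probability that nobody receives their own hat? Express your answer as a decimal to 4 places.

This is the derangement probability: permutations of 10 with no fixed point.
D(10) = 10! · (1 − 1/1! + 1/2! − ··· + (−1)^10/10!) = 1334961.
P = 1334961/3628800 = 16481/44800 ≈ 0.3679.

0.3679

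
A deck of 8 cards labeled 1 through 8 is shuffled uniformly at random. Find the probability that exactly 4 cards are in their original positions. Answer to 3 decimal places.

Choose which 4 of the 8 are fixed: C(8,4) = 70 ways.
The remaining 4 must have no fixed point: D(4) = 9.
P = 70·9/40320 = 1/64 ≈ 0.016.

0.016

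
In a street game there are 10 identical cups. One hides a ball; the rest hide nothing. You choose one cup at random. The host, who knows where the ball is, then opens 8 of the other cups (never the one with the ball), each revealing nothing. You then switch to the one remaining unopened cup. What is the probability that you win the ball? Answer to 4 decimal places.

0.9000

Your original cup holds the ball with probability 1/10, so the other 9 collectively hold it with probability 9/10.
The host can always find 8 empty cups to open, so the reveals don't change that 9/10; it is now spread over the 1 remaining unopened cup.
P(win by switching) = (9/10) · (1/1) = 9/10 ≈ 0.9000.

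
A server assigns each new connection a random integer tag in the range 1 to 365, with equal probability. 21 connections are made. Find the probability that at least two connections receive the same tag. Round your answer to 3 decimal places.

It's easier to compute the probability that all 21 are distinct.
P(all distinct) = 365/365 · 364/365 · ··· · 345/365 ≈ 0.556.
So the probability of at least one match is 1 − 0.556 = 0.444.

0.444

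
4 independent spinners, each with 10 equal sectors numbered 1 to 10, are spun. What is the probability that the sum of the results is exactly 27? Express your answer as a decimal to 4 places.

There are 10^4 = 10000 equally likely outcomes.
The number of ordered 4-tuples from {1,…,10} summing to 27 is 480.
P(sum = 27) = 480/10000 = 6/125 ≈ 0.0480.

0.0480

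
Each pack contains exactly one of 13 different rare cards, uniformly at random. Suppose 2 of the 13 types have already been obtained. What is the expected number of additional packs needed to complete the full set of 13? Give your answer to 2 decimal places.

39.26

Starting from 2 distinct types, each trial gives a new one with probability (13−i)/13 when i types are held, so the wait for the next new type is 13/(13−i).
E = 13/11 + 13/10 + 13/9 + 13/8 + 13/7 + 13/6 + 13/5 + 13/4 + 13/3 + 13/2 + 13/1 = 1088243/27720 ≈ 39.26.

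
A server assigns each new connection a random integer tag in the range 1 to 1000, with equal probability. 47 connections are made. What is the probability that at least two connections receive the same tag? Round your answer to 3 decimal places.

0.667

It's easier to compute the probability that all 47 are distinct.
P(all distinct) = 1000/1000 · 999/1000 · ··· · 954/1000 ≈ 0.333.
So the probability of at least one match is 1 − 0.333 = 0.667.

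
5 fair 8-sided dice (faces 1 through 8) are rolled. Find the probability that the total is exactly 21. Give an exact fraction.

There are 8^5 = 32768 equally likely outcomes.
The number of ordered 5-tuples from {1,…,8} summing to 21 is 2380.
P(sum = 21) = 2380/32768 = 595/8192.

595/8192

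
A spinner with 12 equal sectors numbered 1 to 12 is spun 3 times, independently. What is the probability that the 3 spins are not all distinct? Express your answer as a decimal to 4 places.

0.2361

P(all 3 different) = 12/12 · 11/12 · ··· · 10/12 ≈ 0.7639.
P(at least two equal) = 1 − 0.7639 = 0.2361.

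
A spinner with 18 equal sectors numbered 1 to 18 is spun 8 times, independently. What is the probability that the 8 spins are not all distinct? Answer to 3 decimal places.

P(all 8 different) = 18/18 · 17/18 · ··· · 11/18 ≈ 0.160.
P(at least two equal) = 1 − 0.160 = 0.840.

0.840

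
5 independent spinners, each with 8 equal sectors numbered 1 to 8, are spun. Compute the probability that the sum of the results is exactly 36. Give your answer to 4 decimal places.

0.0021

There are 8^5 = 32768 equally likely outcomes.
The number of ordered 5-tuples from {1,…,8} summing to 36 is 70.
P(sum = 36) = 70/32768 = 35/16384 ≈ 0.0021.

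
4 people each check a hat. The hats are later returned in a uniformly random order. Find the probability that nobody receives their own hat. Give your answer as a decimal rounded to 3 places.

This is the derangement probability: permutations of 4 with no fixed point.
D(4) = 4! · (1 − 1/1! + 1/2! − ··· + (−1)^4/4!) = 9.
P = 9/24 = 3/8 ≈ 0.375.

0.375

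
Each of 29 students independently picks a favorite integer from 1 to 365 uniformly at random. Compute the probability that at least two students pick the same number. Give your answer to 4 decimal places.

0.6810

It's easier to compute the probability that all 29 are distinct.
P(all distinct) = 365/365 · 364/365 · ··· · 337/365 ≈ 0.3190.
So the probability of at least one match is 1 − 0.3190 = 0.6810.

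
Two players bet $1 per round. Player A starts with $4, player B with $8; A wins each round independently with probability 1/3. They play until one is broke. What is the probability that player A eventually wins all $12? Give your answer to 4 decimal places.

Let r = q/p = (2/3)/(1/3) = 2. The recurrence P(i) = p·P(i+1) + q·P(i−1) with P(0)=0, P(12)=1 gives P(i) = (1 − r^i)/(1 − r^12).
P(4) = (1 − (2)^4) / (1 − (2)^12) = 1/273 ≈ 0.0037.

0.0037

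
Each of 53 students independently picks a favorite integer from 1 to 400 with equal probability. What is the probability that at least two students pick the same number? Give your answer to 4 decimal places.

It's easier to compute the probability that all 53 are distinct.
P(all distinct) = 400/400 · 399/400 · ··· · 348/400 ≈ 0.0271.
So the probability of at least one match is 1 − 0.0271 = 0.9729.

0.9729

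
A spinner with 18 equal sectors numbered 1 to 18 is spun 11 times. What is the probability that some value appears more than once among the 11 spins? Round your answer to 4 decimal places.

0.9802

P(all 11 different) = 18/18 · 17/18 · ··· · 8/18 ≈ 0.0198.
P(at least two equal) = 1 − 0.0198 = 0.9802.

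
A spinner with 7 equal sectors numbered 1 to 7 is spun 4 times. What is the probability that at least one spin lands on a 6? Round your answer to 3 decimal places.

P(no spin lands on a 6) = (6/7)^4 ≈ 0.540.
P(at least one) = 1 − 0.540 = 0.460.

0.460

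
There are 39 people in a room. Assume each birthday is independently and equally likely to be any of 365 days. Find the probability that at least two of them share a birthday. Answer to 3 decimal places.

0.878

It's easier to compute the probability that all 39 are distinct.
P(all distinct) = 365/365 · 364/365 · ··· · 327/365 ≈ 0.122.
So the probability of at least one match is 1 − 0.122 = 0.878.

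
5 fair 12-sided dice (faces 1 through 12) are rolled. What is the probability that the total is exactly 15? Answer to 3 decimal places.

0.004

There are 12^5 = 248832 equally likely outcomes.
The number of ordered 5-tuples from {1,…,12} summing to 15 is 1001.
P(sum = 15) = 1001/248832 ≈ 0.004.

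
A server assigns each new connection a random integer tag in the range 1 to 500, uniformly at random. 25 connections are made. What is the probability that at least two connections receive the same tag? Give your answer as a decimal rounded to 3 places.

It's easier to compute the probability that all 25 are distinct.
P(all distinct) = 500/500 · 499/500 · ··· · 476/500 ≈ 0.543.
So the probability of at least one match is 1 − 0.543 = 0.457.

0.457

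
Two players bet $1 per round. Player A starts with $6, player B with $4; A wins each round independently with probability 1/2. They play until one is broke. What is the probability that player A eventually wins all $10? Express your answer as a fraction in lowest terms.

With a fair step, P(i) = ½P(i−1) + ½P(i+1) with P(0)=0, P(10)=1 has the linear solution P(i) = i/10.
P(6) = 6/10 = 3/5.

3/5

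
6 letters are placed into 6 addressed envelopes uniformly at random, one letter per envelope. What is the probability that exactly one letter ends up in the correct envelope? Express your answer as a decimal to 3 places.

Choose which one is fixed: C(6,1) = 6 ways.
The remaining 5 must have no fixed point: D(5) = 44.
P = 6·44/720 = 11/30 ≈ 0.367.

0.367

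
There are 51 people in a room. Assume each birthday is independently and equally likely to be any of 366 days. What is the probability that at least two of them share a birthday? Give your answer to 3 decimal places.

It's easier to compute the probability that all 51 are distinct.
P(all distinct) = 366/366 · 365/366 · ··· · 316/366 ≈ 0.026.
So the probability of at least one match is 1 − 0.026 = 0.974.

0.974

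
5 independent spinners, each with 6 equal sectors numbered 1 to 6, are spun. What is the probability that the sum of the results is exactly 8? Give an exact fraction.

There are 6^5 = 7776 equally likely outcomes.
The number of ordered 5-tuples from {1,…,6} summing to 8 is 35.
P(sum = 8) = 35/7776.

35/7776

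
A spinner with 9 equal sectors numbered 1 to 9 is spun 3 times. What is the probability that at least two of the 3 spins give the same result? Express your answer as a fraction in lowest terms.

25/81

P(all 3 different) = 9/9 · 8/9 · ··· · 7/9 = 56/81.
P(at least two equal) = 1 − 56/81 = 25/81.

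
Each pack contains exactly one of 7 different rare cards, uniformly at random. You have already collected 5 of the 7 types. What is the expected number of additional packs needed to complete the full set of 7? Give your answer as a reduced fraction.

Starting from 5 distinct types, each trial gives a new one with probability (7−i)/7 when i types are held, so the wait for the next new type is 7/(7−i).
E = 7/2 + 7/1 = 21/2.

21/2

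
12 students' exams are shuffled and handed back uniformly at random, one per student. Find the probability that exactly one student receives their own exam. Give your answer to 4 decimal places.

Choose which one is fixed: C(12,1) = 12 ways.
The remaining 11 must have no fixed point: D(11) = 14684570.
P = 12·14684570/479001600 = 1468457/3991680 ≈ 0.3679.

0.3679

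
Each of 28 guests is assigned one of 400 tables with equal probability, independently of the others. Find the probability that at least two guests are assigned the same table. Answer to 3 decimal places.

0.620

It's easier to compute the probability that all 28 are distinct.
P(all distinct) = 400/400 · 399/400 · ··· · 373/400 ≈ 0.380.
So the probability of at least one match is 1 − 0.380 = 0.620.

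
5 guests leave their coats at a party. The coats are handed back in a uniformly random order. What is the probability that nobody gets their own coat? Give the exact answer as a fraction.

11/30

This is the derangement probability: permutations of 5 with no fixed point.
D(5) = 5! · (1 − 1/1! + 1/2! − ··· + (−1)^5/5!) = 44.
P = 44/120 = 11/30.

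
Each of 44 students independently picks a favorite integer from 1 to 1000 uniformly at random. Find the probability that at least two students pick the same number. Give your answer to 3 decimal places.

It's easier to compute the probability that all 44 are distinct.
P(all distinct) = 1000/1000 · 999/1000 · ··· · 957/1000 ≈ 0.383.
So the probability of at least one match is 1 − 0.383 = 0.617.

0.617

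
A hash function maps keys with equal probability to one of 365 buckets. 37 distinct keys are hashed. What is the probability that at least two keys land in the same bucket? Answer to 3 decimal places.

It's easier to compute the probability that all 37 are distinct.
P(all distinct) = 365/365 · 364/365 · ··· · 329/365 ≈ 0.151.
So the probability of at least one match is 1 − 0.151 = 0.849.

0.849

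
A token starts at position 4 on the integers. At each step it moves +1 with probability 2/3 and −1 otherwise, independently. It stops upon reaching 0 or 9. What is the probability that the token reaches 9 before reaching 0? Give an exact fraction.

Let r = q/p = (1/3)/(2/3) = 1/2. The recurrence P(i) = p·P(i+1) + q·P(i−1) with P(0)=0, P(9)=1 gives P(i) = (1 − r^i)/(1 − r^9).
P(4) = (1 − (1/2)^4) / (1 − (1/2)^9) = 480/511.

480/511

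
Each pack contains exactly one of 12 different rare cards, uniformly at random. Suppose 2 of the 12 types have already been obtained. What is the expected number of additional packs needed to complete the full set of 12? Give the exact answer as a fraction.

Starting from 2 distinct types, each trial gives a new one with probability (12−i)/12 when i types are held, so the wait for the next new type is 12/(12−i).
E = 12/10 + 12/9 + 12/8 + 12/7 + 12/6 + 12/5 + 12/4 + 12/3 + 12/2 + 12/1 = 7381/210.

7381/210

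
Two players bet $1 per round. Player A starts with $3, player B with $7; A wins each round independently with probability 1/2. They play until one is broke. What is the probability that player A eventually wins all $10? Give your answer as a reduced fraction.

With a fair step, P(i) = ½P(i−1) + ½P(i+1) with P(0)=0, P(10)=1 has the linear solution P(i) = i/10.
P(3) = 3/10.

3/10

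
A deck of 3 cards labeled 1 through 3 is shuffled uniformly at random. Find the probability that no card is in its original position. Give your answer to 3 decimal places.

This is the derangement probability: permutations of 3 with no fixed point.
D(3) = 3! · (1 − 1/1! + 1/2! − ··· + (−1)^3/3!) = 2.
P = 2/6 = 1/3 ≈ 0.333.

0.333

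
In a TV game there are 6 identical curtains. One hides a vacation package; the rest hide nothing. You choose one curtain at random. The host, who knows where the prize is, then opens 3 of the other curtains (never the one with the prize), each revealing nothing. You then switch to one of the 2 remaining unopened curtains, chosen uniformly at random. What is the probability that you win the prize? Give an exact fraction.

5/12

Your original curtain holds the prize with probability 1/6, so the other 5 collectively hold it with probability 5/6.
The host can always find 3 empty curtains to open, so the reveals don't change that 5/6; it is now spread over the 2 remaining unopened curtains.
P(win by switching) = (5/6) · (1/2) = 5/12.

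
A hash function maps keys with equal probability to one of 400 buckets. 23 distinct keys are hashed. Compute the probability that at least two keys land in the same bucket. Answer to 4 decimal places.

0.4752

It's easier to compute the probability that all 23 are distinct.
P(all distinct) = 400/400 · 399/400 · ··· · 378/400 ≈ 0.5248.
So the probability of at least one match is 1 − 0.5248 = 0.4752.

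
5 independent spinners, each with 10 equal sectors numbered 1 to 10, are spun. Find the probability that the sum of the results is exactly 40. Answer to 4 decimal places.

0.0100

There are 10^5 = 100000 equally likely outcomes.
The number of ordered 5-tuples from {1,…,10} summing to 40 is 996.
P(sum = 40) = 996/100000 = 249/25000 ≈ 0.0100.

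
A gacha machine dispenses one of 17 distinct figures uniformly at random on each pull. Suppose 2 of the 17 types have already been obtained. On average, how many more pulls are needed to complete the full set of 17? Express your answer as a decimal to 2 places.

56.41

Starting from 2 distinct types, each trial gives a new one with probability (17−i)/17 when i types are held, so the wait for the next new type is 17/(17−i).
E = 17/15 + 17/14 + 17/13 + 17/12 + 17/11 + 17/10 + 17/9 + 17/8 + 17/7 + 17/6 + 17/5 + 17/4 + 17/3 + 17/2 + 17/1 = 20327869/360360 ≈ 56.41.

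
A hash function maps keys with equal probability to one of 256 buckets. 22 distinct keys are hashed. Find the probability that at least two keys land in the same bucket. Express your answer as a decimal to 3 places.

It's easier to compute the probability that all 22 are distinct.
P(all distinct) = 256/256 · 255/256 · ··· · 235/256 ≈ 0.395.
So the probability of at least one match is 1 − 0.395 = 0.605.

0.605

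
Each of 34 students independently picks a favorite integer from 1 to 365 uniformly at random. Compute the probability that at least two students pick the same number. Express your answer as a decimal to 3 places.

0.795

It's easier to compute the probability that all 34 are distinct.
P(all distinct) = 365/365 · 364/365 · ··· · 332/365 ≈ 0.205.
So the probability of at least one match is 1 − 0.205 = 0.795.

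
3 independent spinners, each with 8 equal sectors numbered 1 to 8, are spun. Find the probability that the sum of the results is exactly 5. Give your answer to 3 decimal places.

0.012

There are 8^3 = 512 equally likely outcomes.
The number of ordered 3-tuples from {1,…,8} summing to 5 is 6.
P(sum = 5) = 6/512 = 3/256 ≈ 0.012.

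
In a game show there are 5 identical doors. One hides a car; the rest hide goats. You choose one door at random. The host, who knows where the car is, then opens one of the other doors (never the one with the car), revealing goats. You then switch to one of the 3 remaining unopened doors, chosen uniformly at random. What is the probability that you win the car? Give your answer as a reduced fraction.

Your original door holds the car with probability 1/5, so the other 4 collectively hold it with probability 4/5.
The host can always find an empty door to open, so this doesn't change that 4/5; it is now spread over the 3 remaining unopened doors.
P(win by switching) = (4/5) · (1/3) = 4/15.

4/15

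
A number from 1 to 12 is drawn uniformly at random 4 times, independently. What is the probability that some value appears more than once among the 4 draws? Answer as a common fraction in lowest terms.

41/96

P(all 4 different) = 12/12 · 11/12 · ··· · 9/12 = 55/96.
P(at least two equal) = 1 − 55/96 = 41/96.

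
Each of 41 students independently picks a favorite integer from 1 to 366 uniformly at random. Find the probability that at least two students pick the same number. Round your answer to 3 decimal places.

It's easier to compute the probability that all 41 are distinct.
P(all distinct) = 366/366 · 365/366 · ··· · 326/366 ≈ 0.097.
So the probability of at least one match is 1 − 0.097 = 0.903.

0.903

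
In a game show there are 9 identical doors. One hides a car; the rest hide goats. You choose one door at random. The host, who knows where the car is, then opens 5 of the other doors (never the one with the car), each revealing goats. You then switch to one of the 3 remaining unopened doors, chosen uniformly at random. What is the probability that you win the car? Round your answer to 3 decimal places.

Your original door holds the car with probability 1/9, so the other 8 collectively hold it with probability 8/9.
The host can always find 5 empty doors to open, so the reveals don't change that 8/9; it is now spread over the 3 remaining unopened doors.
P(win by switching) = (8/9) · (1/3) = 8/27 ≈ 0.296.

0.296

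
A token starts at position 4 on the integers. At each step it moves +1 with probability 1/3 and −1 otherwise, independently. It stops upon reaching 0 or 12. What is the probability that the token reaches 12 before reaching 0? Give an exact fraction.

Let r = q/p = (2/3)/(1/3) = 2. The recurrence P(i) = p·P(i+1) + q·P(i−1) with P(0)=0, P(12)=1 gives P(i) = (1 − r^i)/(1 − r^12).
P(4) = (1 − (2)^4) / (1 − (2)^12) = 1/273.

1/273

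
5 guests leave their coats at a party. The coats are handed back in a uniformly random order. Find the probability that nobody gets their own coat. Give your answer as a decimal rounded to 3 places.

This is the derangement probability: permutations of 5 with no fixed point.
D(5) = 5! · (1 − 1/1! + 1/2! − ··· + (−1)^5/5!) = 44.
P = 44/120 = 11/30 ≈ 0.367.

0.367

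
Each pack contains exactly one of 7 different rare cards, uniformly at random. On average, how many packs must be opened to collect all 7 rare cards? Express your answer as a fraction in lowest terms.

363/20

After i distinct types are collected, each trial gives a new one with probability (7−i)/7, so the expected wait for the next new type is 7/(7−i).
E = 7/7 + 7/6 + 7/5 + 7/4 + 7/3 + 7/2 + 7/1 = 363/20.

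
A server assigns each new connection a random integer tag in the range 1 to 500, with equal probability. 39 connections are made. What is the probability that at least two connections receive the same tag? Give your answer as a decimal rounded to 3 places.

It's easier to compute the probability that all 39 are distinct.
P(all distinct) = 500/500 · 499/500 · ··· · 462/500 ≈ 0.218.
So the probability of at least one match is 1 − 0.218 = 0.782.

0.782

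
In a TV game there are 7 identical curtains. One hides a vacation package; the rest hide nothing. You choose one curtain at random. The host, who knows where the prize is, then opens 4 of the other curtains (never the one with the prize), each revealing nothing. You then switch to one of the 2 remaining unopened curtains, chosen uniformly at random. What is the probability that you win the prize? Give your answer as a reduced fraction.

3/7

Your original curtain holds the prize with probability 1/7, so the other 6 collectively hold it with probability 6/7.
The host can always find 4 empty curtains to open, so the reveals don't change that 6/7; it is now spread over the 2 remaining unopened curtains.
P(win by switching) = (6/7) · (1/2) = 3/7.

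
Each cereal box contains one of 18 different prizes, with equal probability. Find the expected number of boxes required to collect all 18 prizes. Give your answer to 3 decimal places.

After i distinct types are collected, each trial gives a new one with probability (18−i)/18, so the expected wait for the next new type is 18/(18−i).
E = 18/18 + 18/17 + 18/16 + 18/15 + 18/14 + 18/13 + 18/12 + 18/11 + 18/10 + 18/9 + 18/8 + 18/7 + 18/6 + 18/5 + 18/4 + 18/3 + 18/2 + 18/1 = 42822903/680680 ≈ 62.912.

62.912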